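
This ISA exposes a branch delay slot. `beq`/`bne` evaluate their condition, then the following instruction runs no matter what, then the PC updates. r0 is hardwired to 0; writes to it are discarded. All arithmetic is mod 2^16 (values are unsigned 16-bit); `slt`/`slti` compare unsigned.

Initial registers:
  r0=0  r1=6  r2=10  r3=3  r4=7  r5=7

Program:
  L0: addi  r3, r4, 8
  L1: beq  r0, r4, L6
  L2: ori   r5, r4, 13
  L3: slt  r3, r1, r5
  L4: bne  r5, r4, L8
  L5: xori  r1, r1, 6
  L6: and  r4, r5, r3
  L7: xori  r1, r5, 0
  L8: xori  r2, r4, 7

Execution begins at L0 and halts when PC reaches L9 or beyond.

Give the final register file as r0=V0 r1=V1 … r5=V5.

r0=0 r1=0 r2=0 r3=1 r4=7 r5=15

  step pc=0: addi  r3, r4, 8  regs=(0,6,10,15,7,7)
  step pc=1: beq  r0, r4, L6  cond=F  regs=(0,6,10,15,7,7)
  step pc=2: ori   r5, r4, 13  regs=(0,6,10,15,7,15)
  step pc=3: slt  r3, r1, r5  regs=(0,6,10,1,7,15)
  step pc=4: bne  r5, r4, L8  cond=T  regs=(0,6,10,1,7,15)
  step pc=5: xori  r1, r1, 6  regs=(0,0,10,1,7,15)
  step pc=8: xori  r2, r4, 7  regs=(0,0,0,1,7,15)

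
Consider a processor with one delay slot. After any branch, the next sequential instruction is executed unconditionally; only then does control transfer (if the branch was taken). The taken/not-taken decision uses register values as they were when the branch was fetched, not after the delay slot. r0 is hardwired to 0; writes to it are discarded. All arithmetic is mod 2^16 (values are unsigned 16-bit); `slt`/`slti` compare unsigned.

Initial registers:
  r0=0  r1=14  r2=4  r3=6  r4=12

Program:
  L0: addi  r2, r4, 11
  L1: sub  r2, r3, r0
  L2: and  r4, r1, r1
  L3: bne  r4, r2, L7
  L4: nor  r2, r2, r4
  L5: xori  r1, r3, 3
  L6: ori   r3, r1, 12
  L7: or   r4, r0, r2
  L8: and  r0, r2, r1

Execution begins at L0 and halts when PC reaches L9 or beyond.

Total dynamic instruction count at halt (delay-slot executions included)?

#0 addi  r2, r4, 11 ; 0/14/23/6/12
#1 sub  r2, r3, r0 ; 0/14/6/6/12
#2 and  r4, r1, r1 ; 0/14/6/6/14
#3 bne  r4, r2, L7 ; 0/14/6/6/14 ; →target
#4 nor  r2, r2, r4 ; 0/14/65521/6/14
#7 or   r4, r0, r2 ; 0/14/65521/6/65521
#8 and  r0, r2, r1 ; 0/14/65521/6/65521

7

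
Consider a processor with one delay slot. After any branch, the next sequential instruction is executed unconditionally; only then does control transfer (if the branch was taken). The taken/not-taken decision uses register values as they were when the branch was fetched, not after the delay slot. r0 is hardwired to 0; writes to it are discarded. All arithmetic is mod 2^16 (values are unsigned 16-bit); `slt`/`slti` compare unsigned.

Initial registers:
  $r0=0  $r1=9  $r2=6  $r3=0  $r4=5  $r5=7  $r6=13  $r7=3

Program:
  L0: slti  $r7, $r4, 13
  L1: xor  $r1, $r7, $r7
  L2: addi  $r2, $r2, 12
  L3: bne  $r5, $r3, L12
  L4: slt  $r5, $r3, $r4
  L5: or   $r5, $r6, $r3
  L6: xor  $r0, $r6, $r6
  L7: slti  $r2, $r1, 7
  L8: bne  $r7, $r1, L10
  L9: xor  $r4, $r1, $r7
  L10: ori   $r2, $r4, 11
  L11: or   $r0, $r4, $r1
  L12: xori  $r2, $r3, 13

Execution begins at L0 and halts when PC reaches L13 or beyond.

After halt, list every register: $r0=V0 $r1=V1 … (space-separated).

$r0=0 $r1=0 $r2=13 $r3=0 $r4=5 $r5=1 $r6=13 $r7=1

[0] slti  $r7, $r4, 13  →  {$r0:0, $r1:9, $r2:6, $r3:0, $r4:5, $r5:7, $r6:13, $r7:1}
[1] xor  $r1, $r7, $r7  →  {$r0:0, $r1:0, $r2:6, $r3:0, $r4:5, $r5:7, $r6:13, $r7:1}
[2] addi  $r2, $r2, 12  →  {$r0:0, $r1:0, $r2:18, $r3:0, $r4:5, $r5:7, $r6:13, $r7:1}
[3] bne  $r5, $r3, L12  →  {$r0:0, $r1:0, $r2:18, $r3:0, $r4:5, $r5:7, $r6:13, $r7:1}  ⟨branch taken⟩
[4] slt  $r5, $r3, $r4  →  {$r0:0, $r1:0, $r2:18, $r3:0, $r4:5, $r5:1, $r6:13, $r7:1}
[12] xori  $r2, $r3, 13  →  {$r0:0, $r1:0, $r2:13, $r3:0, $r4:5, $r5:1, $r6:13, $r7:1}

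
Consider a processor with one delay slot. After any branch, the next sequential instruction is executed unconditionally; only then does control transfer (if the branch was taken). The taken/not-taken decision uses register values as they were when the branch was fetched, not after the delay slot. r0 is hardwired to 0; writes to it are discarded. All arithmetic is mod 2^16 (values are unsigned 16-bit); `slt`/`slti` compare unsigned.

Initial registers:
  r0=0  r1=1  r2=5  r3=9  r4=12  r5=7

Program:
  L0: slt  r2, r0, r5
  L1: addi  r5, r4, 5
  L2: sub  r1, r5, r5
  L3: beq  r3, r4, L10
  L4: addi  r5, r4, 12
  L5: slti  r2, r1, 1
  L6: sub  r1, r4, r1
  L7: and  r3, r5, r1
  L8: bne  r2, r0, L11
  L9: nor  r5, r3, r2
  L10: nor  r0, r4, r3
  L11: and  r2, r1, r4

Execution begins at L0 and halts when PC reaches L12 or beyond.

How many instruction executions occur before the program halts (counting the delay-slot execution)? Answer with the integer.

11

PC=0  slt  r2, r0, r5        | r0=0 r1=1 r2=1 r3=9 r4=12 r5=7
PC=1  addi  r5, r4, 5        | r0=0 r1=1 r2=1 r3=9 r4=12 r5=17
PC=2  sub  r1, r5, r5        | r0=0 r1=0 r2=1 r3=9 r4=12 r5=17
PC=3  beq  r3, r4, L10       | r0=0 r1=0 r2=1 r3=9 r4=12 r5=17  [not taken]
PC=4  addi  r5, r4, 12       | r0=0 r1=0 r2=1 r3=9 r4=12 r5=24
PC=5  slti  r2, r1, 1        | r0=0 r1=0 r2=1 r3=9 r4=12 r5=24
PC=6  sub  r1, r4, r1        | r0=0 r1=12 r2=1 r3=9 r4=12 r5=24
PC=7  and  r3, r5, r1        | r0=0 r1=12 r2=1 r3=8 r4=12 r5=24
PC=8  bne  r2, r0, L11       | r0=0 r1=12 r2=1 r3=8 r4=12 r5=24  [TAKEN]
PC=9  nor  r5, r3, r2        | r0=0 r1=12 r2=1 r3=8 r4=12 r5=65526
PC=11 and  r2, r1, r4        | r0=0 r1=12 r2=12 r3=8 r4=12 r5=65526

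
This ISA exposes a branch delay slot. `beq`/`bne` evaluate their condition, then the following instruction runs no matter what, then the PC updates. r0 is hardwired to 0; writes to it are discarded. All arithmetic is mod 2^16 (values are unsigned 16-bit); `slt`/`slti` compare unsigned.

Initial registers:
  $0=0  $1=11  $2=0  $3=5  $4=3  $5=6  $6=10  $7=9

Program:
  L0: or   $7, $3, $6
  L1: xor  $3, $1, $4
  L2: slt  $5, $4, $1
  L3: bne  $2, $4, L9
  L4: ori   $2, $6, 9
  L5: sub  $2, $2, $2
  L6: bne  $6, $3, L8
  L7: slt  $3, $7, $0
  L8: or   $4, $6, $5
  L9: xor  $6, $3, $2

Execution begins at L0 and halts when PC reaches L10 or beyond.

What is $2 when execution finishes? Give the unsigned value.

11

PC=0  or   $7, $3, $6        | $0=0 $1=11 $2=0 $3=5 $4=3 $5=6 $6=10 $7=15
PC=1  xor  $3, $1, $4        | $0=0 $1=11 $2=0 $3=8 $4=3 $5=6 $6=10 $7=15
PC=2  slt  $5, $4, $1        | $0=0 $1=11 $2=0 $3=8 $4=3 $5=1 $6=10 $7=15
PC=3  bne  $2, $4, L9        | $0=0 $1=11 $2=0 $3=8 $4=3 $5=1 $6=10 $7=15  [TAKEN]
PC=4  ori   $2, $6, 9        | $0=0 $1=11 $2=11 $3=8 $4=3 $5=1 $6=10 $7=15
PC=9  xor  $6, $3, $2        | $0=0 $1=11 $2=11 $3=8 $4=3 $5=1 $6=3 $7=15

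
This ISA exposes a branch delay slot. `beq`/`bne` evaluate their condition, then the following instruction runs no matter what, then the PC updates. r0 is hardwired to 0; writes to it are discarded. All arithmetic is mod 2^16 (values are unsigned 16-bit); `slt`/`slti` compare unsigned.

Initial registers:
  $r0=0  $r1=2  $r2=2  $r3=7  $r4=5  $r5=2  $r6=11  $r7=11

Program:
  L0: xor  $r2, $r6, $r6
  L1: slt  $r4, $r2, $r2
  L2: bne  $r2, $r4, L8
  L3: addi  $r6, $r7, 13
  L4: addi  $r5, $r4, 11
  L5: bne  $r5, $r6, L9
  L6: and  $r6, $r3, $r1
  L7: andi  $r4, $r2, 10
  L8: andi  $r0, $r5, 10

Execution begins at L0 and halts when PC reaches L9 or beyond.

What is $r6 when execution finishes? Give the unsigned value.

#0 xor  $r2, $r6, $r6 ; 0/2/0/7/5/2/11/11
#1 slt  $r4, $r2, $r2 ; 0/2/0/7/0/2/11/11
#2 bne  $r2, $r4, L8 ; 0/2/0/7/0/2/11/11 ; →fallthru
#3 addi  $r6, $r7, 13 ; 0/2/0/7/0/2/24/11
#4 addi  $r5, $r4, 11 ; 0/2/0/7/0/11/24/11
#5 bne  $r5, $r6, L9 ; 0/2/0/7/0/11/24/11 ; →target
#6 and  $r6, $r3, $r1 ; 0/2/0/7/0/11/2/11

2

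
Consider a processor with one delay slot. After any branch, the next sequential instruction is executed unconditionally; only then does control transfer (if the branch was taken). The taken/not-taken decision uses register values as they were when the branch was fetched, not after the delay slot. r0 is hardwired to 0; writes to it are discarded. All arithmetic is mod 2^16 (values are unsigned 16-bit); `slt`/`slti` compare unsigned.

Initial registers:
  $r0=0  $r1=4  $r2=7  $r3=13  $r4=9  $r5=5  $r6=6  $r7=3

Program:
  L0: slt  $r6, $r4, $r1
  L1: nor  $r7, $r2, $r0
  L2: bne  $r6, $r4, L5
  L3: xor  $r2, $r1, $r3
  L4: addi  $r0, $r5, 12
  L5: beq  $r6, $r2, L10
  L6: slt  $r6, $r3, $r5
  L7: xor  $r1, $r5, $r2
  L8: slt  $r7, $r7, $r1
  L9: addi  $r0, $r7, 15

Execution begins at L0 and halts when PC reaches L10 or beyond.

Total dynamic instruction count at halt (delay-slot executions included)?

[0] slt  $r6, $r4, $r1  →  {$r0:0, $r1:4, $r2:7, $r3:13, $r4:9, $r5:5, $r6:0, $r7:3}
[1] nor  $r7, $r2, $r0  →  {$r0:0, $r1:4, $r2:7, $r3:13, $r4:9, $r5:5, $r6:0, $r7:65528}
[2] bne  $r6, $r4, L5  →  {$r0:0, $r1:4, $r2:7, $r3:13, $r4:9, $r5:5, $r6:0, $r7:65528}  ⟨branch taken⟩
[3] xor  $r2, $r1, $r3  →  {$r0:0, $r1:4, $r2:9, $r3:13, $r4:9, $r5:5, $r6:0, $r7:65528}
[5] beq  $r6, $r2, L10  →  {$r0:0, $r1:4, $r2:9, $r3:13, $r4:9, $r5:5, $r6:0, $r7:65528}  ⟨branch fallthrough⟩
[6] slt  $r6, $r3, $r5  →  {$r0:0, $r1:4, $r2:9, $r3:13, $r4:9, $r5:5, $r6:0, $r7:65528}
[7] xor  $r1, $r5, $r2  →  {$r0:0, $r1:12, $r2:9, $r3:13, $r4:9, $r5:5, $r6:0, $r7:65528}
[8] slt  $r7, $r7, $r1  →  {$r0:0, $r1:12, $r2:9, $r3:13, $r4:9, $r5:5, $r6:0, $r7:0}
[9] addi  $r0, $r7, 15  →  {$r0:0, $r1:12, $r2:9, $r3:13, $r4:9, $r5:5, $r6:0, $r7:0}

9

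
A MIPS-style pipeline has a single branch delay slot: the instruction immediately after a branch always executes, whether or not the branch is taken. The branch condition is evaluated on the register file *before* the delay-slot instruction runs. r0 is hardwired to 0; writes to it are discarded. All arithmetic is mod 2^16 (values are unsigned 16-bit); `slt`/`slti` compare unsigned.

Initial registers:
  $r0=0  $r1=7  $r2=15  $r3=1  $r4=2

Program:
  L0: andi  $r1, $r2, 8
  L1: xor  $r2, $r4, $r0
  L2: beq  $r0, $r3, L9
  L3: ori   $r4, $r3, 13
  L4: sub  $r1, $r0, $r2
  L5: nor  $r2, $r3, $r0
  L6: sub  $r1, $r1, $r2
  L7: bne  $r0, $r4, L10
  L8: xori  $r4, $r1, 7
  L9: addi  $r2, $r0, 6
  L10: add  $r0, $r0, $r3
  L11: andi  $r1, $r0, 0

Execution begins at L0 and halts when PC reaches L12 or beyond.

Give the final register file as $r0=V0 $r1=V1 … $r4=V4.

[0] andi  $r1, $r2, 8  →  {$r0:0, $r1:8, $r2:15, $r3:1, $r4:2}
[1] xor  $r2, $r4, $r0  →  {$r0:0, $r1:8, $r2:2, $r3:1, $r4:2}
[2] beq  $r0, $r3, L9  →  {$r0:0, $r1:8, $r2:2, $r3:1, $r4:2}  ⟨branch fallthrough⟩
[3] ori   $r4, $r3, 13  →  {$r0:0, $r1:8, $r2:2, $r3:1, $r4:13}
[4] sub  $r1, $r0, $r2  →  {$r0:0, $r1:65534, $r2:2, $r3:1, $r4:13}
[5] nor  $r2, $r3, $r0  →  {$r0:0, $r1:65534, $r2:65534, $r3:1, $r4:13}
[6] sub  $r1, $r1, $r2  →  {$r0:0, $r1:0, $r2:65534, $r3:1, $r4:13}
[7] bne  $r0, $r4, L10  →  {$r0:0, $r1:0, $r2:65534, $r3:1, $r4:13}  ⟨branch taken⟩
[8] xori  $r4, $r1, 7  →  {$r0:0, $r1:0, $r2:65534, $r3:1, $r4:7}
[10] add  $r0, $r0, $r3  →  {$r0:0, $r1:0, $r2:65534, $r3:1, $r4:7}
[11] andi  $r1, $r0, 0  →  {$r0:0, $r1:0, $r2:65534, $r3:1, $r4:7}

$r0=0 $r1=0 $r2=65534 $r3=1 $r4=7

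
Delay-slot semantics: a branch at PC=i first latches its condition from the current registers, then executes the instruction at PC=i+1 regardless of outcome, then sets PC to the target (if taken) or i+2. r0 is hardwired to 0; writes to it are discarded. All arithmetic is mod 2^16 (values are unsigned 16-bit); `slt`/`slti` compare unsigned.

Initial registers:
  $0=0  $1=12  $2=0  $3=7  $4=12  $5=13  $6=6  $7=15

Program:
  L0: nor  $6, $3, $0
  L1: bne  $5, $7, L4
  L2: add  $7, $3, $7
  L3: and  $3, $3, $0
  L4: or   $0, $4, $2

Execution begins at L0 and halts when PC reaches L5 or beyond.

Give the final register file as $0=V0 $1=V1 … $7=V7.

[0] nor  $6, $3, $0  →  {$0:0, $1:12, $2:0, $3:7, $4:12, $5:13, $6:65528, $7:15}
[1] bne  $5, $7, L4  →  {$0:0, $1:12, $2:0, $3:7, $4:12, $5:13, $6:65528, $7:15}  ⟨branch taken⟩
[2] add  $7, $3, $7  →  {$0:0, $1:12, $2:0, $3:7, $4:12, $5:13, $6:65528, $7:22}
[4] or   $0, $4, $2  →  {$0:0, $1:12, $2:0, $3:7, $4:12, $5:13, $6:65528, $7:22}

$0=0 $1=12 $2=0 $3=7 $4=12 $5=13 $6=65528 $7=22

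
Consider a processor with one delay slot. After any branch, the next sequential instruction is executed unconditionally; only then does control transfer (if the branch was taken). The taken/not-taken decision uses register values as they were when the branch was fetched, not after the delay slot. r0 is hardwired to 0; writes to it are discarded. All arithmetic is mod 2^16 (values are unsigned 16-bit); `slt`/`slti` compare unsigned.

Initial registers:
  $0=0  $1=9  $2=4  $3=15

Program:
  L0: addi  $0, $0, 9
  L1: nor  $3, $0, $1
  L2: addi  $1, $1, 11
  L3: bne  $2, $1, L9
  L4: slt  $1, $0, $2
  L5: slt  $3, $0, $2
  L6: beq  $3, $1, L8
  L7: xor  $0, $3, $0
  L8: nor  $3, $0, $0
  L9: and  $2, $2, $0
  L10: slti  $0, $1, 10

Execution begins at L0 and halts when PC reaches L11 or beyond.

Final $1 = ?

1

#0 addi  $0, $0, 9 ; 0/9/4/15
#1 nor  $3, $0, $1 ; 0/9/4/65526
#2 addi  $1, $1, 11 ; 0/20/4/65526
#3 bne  $2, $1, L9 ; 0/20/4/65526 ; →target
#4 slt  $1, $0, $2 ; 0/1/4/65526
#9 and  $2, $2, $0 ; 0/1/0/65526
#10 slti  $0, $1, 10 ; 0/1/0/65526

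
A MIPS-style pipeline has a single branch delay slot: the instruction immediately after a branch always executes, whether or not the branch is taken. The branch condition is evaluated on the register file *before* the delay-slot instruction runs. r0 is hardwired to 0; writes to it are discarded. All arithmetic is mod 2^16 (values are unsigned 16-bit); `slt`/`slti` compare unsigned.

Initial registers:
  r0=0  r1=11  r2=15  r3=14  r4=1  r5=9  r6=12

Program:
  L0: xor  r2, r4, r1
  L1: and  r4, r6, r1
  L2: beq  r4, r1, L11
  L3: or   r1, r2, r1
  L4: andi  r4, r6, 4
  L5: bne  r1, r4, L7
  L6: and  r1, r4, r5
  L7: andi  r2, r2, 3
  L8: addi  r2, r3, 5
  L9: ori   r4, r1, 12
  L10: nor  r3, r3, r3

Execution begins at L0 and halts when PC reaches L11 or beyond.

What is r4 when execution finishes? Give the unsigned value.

#0 xor  r2, r4, r1 ; 0/11/10/14/1/9/12
#1 and  r4, r6, r1 ; 0/11/10/14/8/9/12
#2 beq  r4, r1, L11 ; 0/11/10/14/8/9/12 ; →fallthru
#3 or   r1, r2, r1 ; 0/11/10/14/8/9/12
#4 andi  r4, r6, 4 ; 0/11/10/14/4/9/12
#5 bne  r1, r4, L7 ; 0/11/10/14/4/9/12 ; →target
#6 and  r1, r4, r5 ; 0/0/10/14/4/9/12
#7 andi  r2, r2, 3 ; 0/0/2/14/4/9/12
#8 addi  r2, r3, 5 ; 0/0/19/14/4/9/12
#9 ori   r4, r1, 12 ; 0/0/19/14/12/9/12
#10 nor  r3, r3, r3 ; 0/0/19/65521/12/9/12

12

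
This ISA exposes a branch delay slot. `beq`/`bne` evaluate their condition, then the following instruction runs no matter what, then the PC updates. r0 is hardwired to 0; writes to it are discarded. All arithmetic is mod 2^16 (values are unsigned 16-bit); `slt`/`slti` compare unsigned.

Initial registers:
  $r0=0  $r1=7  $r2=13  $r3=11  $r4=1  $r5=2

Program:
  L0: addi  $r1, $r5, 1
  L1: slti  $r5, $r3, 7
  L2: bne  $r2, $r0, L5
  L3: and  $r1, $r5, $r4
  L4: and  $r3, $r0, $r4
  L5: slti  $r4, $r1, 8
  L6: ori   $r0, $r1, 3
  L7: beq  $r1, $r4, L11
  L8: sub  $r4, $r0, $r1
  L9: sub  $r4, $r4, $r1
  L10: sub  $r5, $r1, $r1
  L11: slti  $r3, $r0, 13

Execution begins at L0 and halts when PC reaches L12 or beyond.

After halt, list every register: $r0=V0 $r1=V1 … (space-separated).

$r0=0 $r1=0 $r2=13 $r3=1 $r4=0 $r5=0

#0 addi  $r1, $r5, 1 ; 0/3/13/11/1/2
#1 slti  $r5, $r3, 7 ; 0/3/13/11/1/0
#2 bne  $r2, $r0, L5 ; 0/3/13/11/1/0 ; →target
#3 and  $r1, $r5, $r4 ; 0/0/13/11/1/0
#5 slti  $r4, $r1, 8 ; 0/0/13/11/1/0
#6 ori   $r0, $r1, 3 ; 0/0/13/11/1/0
#7 beq  $r1, $r4, L11 ; 0/0/13/11/1/0 ; →fallthru
#8 sub  $r4, $r0, $r1 ; 0/0/13/11/0/0
#9 sub  $r4, $r4, $r1 ; 0/0/13/11/0/0
#10 sub  $r5, $r1, $r1 ; 0/0/13/11/0/0
#11 slti  $r3, $r0, 13 ; 0/0/13/1/0/0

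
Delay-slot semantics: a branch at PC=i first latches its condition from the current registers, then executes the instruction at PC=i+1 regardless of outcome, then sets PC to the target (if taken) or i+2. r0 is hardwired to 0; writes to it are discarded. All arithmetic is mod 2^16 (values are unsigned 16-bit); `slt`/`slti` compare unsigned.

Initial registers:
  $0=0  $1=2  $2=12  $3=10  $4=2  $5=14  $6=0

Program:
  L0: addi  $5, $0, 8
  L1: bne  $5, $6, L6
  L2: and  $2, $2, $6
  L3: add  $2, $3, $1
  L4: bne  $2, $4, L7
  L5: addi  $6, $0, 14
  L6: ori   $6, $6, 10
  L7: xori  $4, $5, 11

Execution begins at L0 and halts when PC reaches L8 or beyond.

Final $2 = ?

[0] addi  $5, $0, 8  →  {$0:0, $1:2, $2:12, $3:10, $4:2, $5:8, $6:0}
[1] bne  $5, $6, L6  →  {$0:0, $1:2, $2:12, $3:10, $4:2, $5:8, $6:0}  ⟨branch taken⟩
[2] and  $2, $2, $6  →  {$0:0, $1:2, $2:0, $3:10, $4:2, $5:8, $6:0}
[6] ori   $6, $6, 10  →  {$0:0, $1:2, $2:0, $3:10, $4:2, $5:8, $6:10}
[7] xori  $4, $5, 11  →  {$0:0, $1:2, $2:0, $3:10, $4:3, $5:8, $6:10}

0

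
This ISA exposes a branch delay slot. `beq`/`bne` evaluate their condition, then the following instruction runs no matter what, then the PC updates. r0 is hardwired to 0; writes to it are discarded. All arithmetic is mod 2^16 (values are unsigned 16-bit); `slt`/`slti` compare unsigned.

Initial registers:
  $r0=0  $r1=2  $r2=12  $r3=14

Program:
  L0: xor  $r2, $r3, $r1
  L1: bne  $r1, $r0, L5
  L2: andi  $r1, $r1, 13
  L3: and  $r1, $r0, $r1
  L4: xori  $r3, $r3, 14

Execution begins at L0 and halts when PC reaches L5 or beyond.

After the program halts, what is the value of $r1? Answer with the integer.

0

[0] xor  $r2, $r3, $r1  →  {$r0:0, $r1:2, $r2:12, $r3:14}
[1] bne  $r1, $r0, L5  →  {$r0:0, $r1:2, $r2:12, $r3:14}  ⟨branch taken⟩
[2] andi  $r1, $r1, 13  →  {$r0:0, $r1:0, $r2:12, $r3:14}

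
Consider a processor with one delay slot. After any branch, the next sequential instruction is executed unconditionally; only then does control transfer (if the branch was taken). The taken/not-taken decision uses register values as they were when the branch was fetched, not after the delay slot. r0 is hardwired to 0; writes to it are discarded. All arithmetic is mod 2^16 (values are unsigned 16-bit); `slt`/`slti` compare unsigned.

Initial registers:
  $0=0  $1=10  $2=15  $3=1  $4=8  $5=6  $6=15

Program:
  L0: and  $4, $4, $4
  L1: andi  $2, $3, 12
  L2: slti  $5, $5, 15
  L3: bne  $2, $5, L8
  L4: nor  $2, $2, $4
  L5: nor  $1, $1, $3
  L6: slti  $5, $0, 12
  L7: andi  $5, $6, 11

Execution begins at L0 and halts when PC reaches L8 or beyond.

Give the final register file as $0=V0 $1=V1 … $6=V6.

$0=0 $1=10 $2=65527 $3=1 $4=8 $5=1 $6=15

PC=0  and  $4, $4, $4        | $0=0 $1=10 $2=15 $3=1 $4=8 $5=6 $6=15
PC=1  andi  $2, $3, 12       | $0=0 $1=10 $2=0 $3=1 $4=8 $5=6 $6=15
PC=2  slti  $5, $5, 15       | $0=0 $1=10 $2=0 $3=1 $4=8 $5=1 $6=15
PC=3  bne  $2, $5, L8        | $0=0 $1=10 $2=0 $3=1 $4=8 $5=1 $6=15  [TAKEN]
PC=4  nor  $2, $2, $4        | $0=0 $1=10 $2=65527 $3=1 $4=8 $5=1 $6=15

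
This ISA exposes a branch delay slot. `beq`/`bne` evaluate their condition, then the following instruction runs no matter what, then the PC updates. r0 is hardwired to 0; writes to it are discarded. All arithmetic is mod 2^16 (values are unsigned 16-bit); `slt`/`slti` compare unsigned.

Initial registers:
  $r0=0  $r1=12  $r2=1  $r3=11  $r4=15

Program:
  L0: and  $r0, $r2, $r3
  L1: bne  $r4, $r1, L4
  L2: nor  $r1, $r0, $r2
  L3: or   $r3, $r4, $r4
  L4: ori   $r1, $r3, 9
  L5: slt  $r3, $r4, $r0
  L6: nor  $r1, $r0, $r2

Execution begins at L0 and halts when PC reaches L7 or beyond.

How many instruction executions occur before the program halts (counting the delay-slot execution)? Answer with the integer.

  step pc=0: and  $r0, $r2, $r3  regs=(0,12,1,11,15)
  step pc=1: bne  $r4, $r1, L4  cond=T  regs=(0,12,1,11,15)
  step pc=2: nor  $r1, $r0, $r2  regs=(0,65534,1,11,15)
  step pc=4: ori   $r1, $r3, 9  regs=(0,11,1,11,15)
  step pc=5: slt  $r3, $r4, $r0  regs=(0,11,1,0,15)
  step pc=6: nor  $r1, $r0, $r2  regs=(0,65534,1,0,15)

6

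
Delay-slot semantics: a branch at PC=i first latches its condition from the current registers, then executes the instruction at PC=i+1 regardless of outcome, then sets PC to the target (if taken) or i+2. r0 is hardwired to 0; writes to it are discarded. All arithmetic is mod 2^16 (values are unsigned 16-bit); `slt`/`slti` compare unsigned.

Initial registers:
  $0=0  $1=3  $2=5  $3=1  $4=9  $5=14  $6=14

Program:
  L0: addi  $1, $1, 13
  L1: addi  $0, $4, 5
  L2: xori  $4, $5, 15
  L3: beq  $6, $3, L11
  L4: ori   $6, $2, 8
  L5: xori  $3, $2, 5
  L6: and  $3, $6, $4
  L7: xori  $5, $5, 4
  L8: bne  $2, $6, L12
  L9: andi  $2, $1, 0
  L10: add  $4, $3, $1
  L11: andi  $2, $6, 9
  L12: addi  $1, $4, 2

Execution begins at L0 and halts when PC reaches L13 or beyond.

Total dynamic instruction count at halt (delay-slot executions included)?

#0 addi  $1, $1, 13 ; 0/16/5/1/9/14/14
#1 addi  $0, $4, 5 ; 0/16/5/1/9/14/14
#2 xori  $4, $5, 15 ; 0/16/5/1/1/14/14
#3 beq  $6, $3, L11 ; 0/16/5/1/1/14/14 ; →fallthru
#4 ori   $6, $2, 8 ; 0/16/5/1/1/14/13
#5 xori  $3, $2, 5 ; 0/16/5/0/1/14/13
#6 and  $3, $6, $4 ; 0/16/5/1/1/14/13
#7 xori  $5, $5, 4 ; 0/16/5/1/1/10/13
#8 bne  $2, $6, L12 ; 0/16/5/1/1/10/13 ; →target
#9 andi  $2, $1, 0 ; 0/16/0/1/1/10/13
#12 addi  $1, $4, 2 ; 0/3/0/1/1/10/13

11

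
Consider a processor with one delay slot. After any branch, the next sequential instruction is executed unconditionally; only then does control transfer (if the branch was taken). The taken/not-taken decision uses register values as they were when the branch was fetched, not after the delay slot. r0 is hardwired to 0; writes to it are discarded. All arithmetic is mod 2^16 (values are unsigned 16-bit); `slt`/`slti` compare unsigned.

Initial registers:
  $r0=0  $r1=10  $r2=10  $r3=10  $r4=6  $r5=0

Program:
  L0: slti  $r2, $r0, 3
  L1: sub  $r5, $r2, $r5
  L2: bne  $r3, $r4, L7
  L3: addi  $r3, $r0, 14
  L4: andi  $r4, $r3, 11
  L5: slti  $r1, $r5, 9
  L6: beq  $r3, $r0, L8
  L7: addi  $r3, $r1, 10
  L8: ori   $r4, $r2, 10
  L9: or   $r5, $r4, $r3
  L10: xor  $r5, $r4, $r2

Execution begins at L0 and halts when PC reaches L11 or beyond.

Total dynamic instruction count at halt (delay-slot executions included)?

  step pc=0: slti  $r2, $r0, 3  regs=(0,10,1,10,6,0)
  step pc=1: sub  $r5, $r2, $r5  regs=(0,10,1,10,6,1)
  step pc=2: bne  $r3, $r4, L7  cond=T  regs=(0,10,1,10,6,1)
  step pc=3: addi  $r3, $r0, 14  regs=(0,10,1,14,6,1)
  step pc=7: addi  $r3, $r1, 10  regs=(0,10,1,20,6,1)
  step pc=8: ori   $r4, $r2, 10  regs=(0,10,1,20,11,1)
  step pc=9: or   $r5, $r4, $r3  regs=(0,10,1,20,11,31)
  step pc=10: xor  $r5, $r4, $r2  regs=(0,10,1,20,11,10)

8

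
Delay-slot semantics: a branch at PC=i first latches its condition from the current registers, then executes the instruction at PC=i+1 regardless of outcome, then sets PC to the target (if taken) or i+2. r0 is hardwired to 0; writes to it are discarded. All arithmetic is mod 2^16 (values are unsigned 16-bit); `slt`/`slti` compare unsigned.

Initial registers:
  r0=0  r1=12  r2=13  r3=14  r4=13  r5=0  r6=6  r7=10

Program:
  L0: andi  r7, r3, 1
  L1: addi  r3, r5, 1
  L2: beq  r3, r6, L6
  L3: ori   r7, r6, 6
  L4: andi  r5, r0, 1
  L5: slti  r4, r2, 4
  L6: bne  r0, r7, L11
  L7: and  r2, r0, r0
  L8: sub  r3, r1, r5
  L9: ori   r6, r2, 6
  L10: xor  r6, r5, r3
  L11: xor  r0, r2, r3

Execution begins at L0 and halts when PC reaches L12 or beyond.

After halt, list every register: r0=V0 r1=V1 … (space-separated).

r0=0 r1=12 r2=0 r3=1 r4=0 r5=0 r6=6 r7=6

[0] andi  r7, r3, 1  →  {r0:0, r1:12, r2:13, r3:14, r4:13, r5:0, r6:6, r7:0}
[1] addi  r3, r5, 1  →  {r0:0, r1:12, r2:13, r3:1, r4:13, r5:0, r6:6, r7:0}
[2] beq  r3, r6, L6  →  {r0:0, r1:12, r2:13, r3:1, r4:13, r5:0, r6:6, r7:0}  ⟨branch fallthrough⟩
[3] ori   r7, r6, 6  →  {r0:0, r1:12, r2:13, r3:1, r4:13, r5:0, r6:6, r7:6}
[4] andi  r5, r0, 1  →  {r0:0, r1:12, r2:13, r3:1, r4:13, r5:0, r6:6, r7:6}
[5] slti  r4, r2, 4  →  {r0:0, r1:12, r2:13, r3:1, r4:0, r5:0, r6:6, r7:6}
[6] bne  r0, r7, L11  →  {r0:0, r1:12, r2:13, r3:1, r4:0, r5:0, r6:6, r7:6}  ⟨branch taken⟩
[7] and  r2, r0, r0  →  {r0:0, r1:12, r2:0, r3:1, r4:0, r5:0, r6:6, r7:6}
[11] xor  r0, r2, r3  →  {r0:0, r1:12, r2:0, r3:1, r4:0, r5:0, r6:6, r7:6}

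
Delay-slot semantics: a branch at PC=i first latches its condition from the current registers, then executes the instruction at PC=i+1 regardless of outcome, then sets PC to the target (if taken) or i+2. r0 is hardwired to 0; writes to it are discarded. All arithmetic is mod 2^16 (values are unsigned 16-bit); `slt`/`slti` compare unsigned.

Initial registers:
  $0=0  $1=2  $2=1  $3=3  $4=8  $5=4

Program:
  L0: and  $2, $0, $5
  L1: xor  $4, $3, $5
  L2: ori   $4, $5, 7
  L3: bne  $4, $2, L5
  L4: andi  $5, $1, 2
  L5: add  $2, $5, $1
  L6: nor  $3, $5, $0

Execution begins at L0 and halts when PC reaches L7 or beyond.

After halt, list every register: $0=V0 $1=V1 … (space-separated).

  step pc=0: and  $2, $0, $5  regs=(0,2,0,3,8,4)
  step pc=1: xor  $4, $3, $5  regs=(0,2,0,3,7,4)
  step pc=2: ori   $4, $5, 7  regs=(0,2,0,3,7,4)
  step pc=3: bne  $4, $2, L5  cond=T  regs=(0,2,0,3,7,4)
  step pc=4: andi  $5, $1, 2  regs=(0,2,0,3,7,2)
  step pc=5: add  $2, $5, $1  regs=(0,2,4,3,7,2)
  step pc=6: nor  $3, $5, $0  regs=(0,2,4,65533,7,2)

$0=0 $1=2 $2=4 $3=65533 $4=7 $5=2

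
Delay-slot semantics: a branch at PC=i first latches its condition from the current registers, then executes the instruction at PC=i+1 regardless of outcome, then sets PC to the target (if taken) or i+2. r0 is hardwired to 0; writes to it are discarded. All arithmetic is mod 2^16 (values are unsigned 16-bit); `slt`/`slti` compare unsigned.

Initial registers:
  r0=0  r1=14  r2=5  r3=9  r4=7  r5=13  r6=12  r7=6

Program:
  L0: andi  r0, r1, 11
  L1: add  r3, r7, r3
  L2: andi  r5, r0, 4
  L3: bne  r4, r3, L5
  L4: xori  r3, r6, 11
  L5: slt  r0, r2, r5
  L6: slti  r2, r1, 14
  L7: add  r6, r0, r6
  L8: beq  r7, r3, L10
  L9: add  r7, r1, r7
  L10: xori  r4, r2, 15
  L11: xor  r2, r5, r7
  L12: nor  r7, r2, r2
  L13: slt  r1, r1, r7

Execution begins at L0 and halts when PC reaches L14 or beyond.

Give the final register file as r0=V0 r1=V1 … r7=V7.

#0 andi  r0, r1, 11 ; 0/14/5/9/7/13/12/6
#1 add  r3, r7, r3 ; 0/14/5/15/7/13/12/6
#2 andi  r5, r0, 4 ; 0/14/5/15/7/0/12/6
#3 bne  r4, r3, L5 ; 0/14/5/15/7/0/12/6 ; →target
#4 xori  r3, r6, 11 ; 0/14/5/7/7/0/12/6
#5 slt  r0, r2, r5 ; 0/14/5/7/7/0/12/6
#6 slti  r2, r1, 14 ; 0/14/0/7/7/0/12/6
#7 add  r6, r0, r6 ; 0/14/0/7/7/0/12/6
#8 beq  r7, r3, L10 ; 0/14/0/7/7/0/12/6 ; →fallthru
#9 add  r7, r1, r7 ; 0/14/0/7/7/0/12/20
#10 xori  r4, r2, 15 ; 0/14/0/7/15/0/12/20
#11 xor  r2, r5, r7 ; 0/14/20/7/15/0/12/20
#12 nor  r7, r2, r2 ; 0/14/20/7/15/0/12/65515
#13 slt  r1, r1, r7 ; 0/1/20/7/15/0/12/65515

r0=0 r1=1 r2=20 r3=7 r4=15 r5=0 r6=12 r7=65515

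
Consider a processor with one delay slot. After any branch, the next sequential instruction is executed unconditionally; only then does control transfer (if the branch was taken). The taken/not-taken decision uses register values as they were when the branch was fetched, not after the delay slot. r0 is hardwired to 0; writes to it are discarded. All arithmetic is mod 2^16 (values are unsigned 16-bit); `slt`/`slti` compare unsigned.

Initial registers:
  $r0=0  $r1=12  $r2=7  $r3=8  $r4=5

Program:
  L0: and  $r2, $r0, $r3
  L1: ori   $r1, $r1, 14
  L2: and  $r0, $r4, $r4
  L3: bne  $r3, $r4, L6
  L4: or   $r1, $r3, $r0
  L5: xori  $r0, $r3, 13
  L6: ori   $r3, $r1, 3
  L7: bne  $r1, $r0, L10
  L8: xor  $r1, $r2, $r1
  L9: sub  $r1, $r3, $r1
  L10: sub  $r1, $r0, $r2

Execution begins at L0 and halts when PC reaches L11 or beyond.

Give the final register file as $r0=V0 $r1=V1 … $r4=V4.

$r0=0 $r1=0 $r2=0 $r3=11 $r4=5

PC=0  and  $r2, $r0, $r3     | $r0=0 $r1=12 $r2=0 $r3=8 $r4=5
PC=1  ori   $r1, $r1, 14     | $r0=0 $r1=14 $r2=0 $r3=8 $r4=5
PC=2  and  $r0, $r4, $r4     | $r0=0 $r1=14 $r2=0 $r3=8 $r4=5
PC=3  bne  $r3, $r4, L6      | $r0=0 $r1=14 $r2=0 $r3=8 $r4=5  [TAKEN]
PC=4  or   $r1, $r3, $r0     | $r0=0 $r1=8 $r2=0 $r3=8 $r4=5
PC=6  ori   $r3, $r1, 3      | $r0=0 $r1=8 $r2=0 $r3=11 $r4=5
PC=7  bne  $r1, $r0, L10     | $r0=0 $r1=8 $r2=0 $r3=11 $r4=5  [TAKEN]
PC=8  xor  $r1, $r2, $r1     | $r0=0 $r1=8 $r2=0 $r3=11 $r4=5
PC=10 sub  $r1, $r0, $r2     | $r0=0 $r1=0 $r2=0 $r3=11 $r4=5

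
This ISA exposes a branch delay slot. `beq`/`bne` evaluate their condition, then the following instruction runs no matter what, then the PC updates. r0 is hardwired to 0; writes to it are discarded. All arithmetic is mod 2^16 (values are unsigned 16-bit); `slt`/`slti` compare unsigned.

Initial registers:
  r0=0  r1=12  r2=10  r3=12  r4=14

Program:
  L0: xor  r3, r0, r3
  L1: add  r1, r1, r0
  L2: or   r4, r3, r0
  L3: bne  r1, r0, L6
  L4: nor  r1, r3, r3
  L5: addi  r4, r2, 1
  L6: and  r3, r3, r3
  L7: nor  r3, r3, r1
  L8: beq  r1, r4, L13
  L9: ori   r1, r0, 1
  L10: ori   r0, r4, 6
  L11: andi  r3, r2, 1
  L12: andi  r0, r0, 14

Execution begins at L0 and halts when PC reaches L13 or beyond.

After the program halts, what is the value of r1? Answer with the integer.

1

[0] xor  r3, r0, r3  →  {r0:0, r1:12, r2:10, r3:12, r4:14}
[1] add  r1, r1, r0  →  {r0:0, r1:12, r2:10, r3:12, r4:14}
[2] or   r4, r3, r0  →  {r0:0, r1:12, r2:10, r3:12, r4:12}
[3] bne  r1, r0, L6  →  {r0:0, r1:12, r2:10, r3:12, r4:12}  ⟨branch taken⟩
[4] nor  r1, r3, r3  →  {r0:0, r1:65523, r2:10, r3:12, r4:12}
[6] and  r3, r3, r3  →  {r0:0, r1:65523, r2:10, r3:12, r4:12}
[7] nor  r3, r3, r1  →  {r0:0, r1:65523, r2:10, r3:0, r4:12}
[8] beq  r1, r4, L13  →  {r0:0, r1:65523, r2:10, r3:0, r4:12}  ⟨branch fallthrough⟩
[9] ori   r1, r0, 1  →  {r0:0, r1:1, r2:10, r3:0, r4:12}
[10] ori   r0, r4, 6  →  {r0:0, r1:1, r2:10, r3:0, r4:12}
[11] andi  r3, r2, 1  →  {r0:0, r1:1, r2:10, r3:0, r4:12}
[12] andi  r0, r0, 14  →  {r0:0, r1:1, r2:10, r3:0, r4:12}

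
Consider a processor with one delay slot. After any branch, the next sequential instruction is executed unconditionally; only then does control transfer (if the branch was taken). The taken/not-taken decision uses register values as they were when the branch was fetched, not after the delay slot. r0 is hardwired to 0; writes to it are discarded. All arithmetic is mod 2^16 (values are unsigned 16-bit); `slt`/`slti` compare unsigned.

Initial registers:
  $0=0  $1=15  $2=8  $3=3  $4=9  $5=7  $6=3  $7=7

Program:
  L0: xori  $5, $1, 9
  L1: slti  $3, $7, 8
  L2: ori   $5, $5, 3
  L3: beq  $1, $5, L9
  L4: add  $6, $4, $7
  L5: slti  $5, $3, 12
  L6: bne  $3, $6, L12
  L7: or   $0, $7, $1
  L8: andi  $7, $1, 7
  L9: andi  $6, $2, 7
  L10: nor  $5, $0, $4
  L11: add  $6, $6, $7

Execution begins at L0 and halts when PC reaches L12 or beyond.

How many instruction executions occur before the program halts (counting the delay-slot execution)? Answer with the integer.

8

  step pc=0: xori  $5, $1, 9  regs=(0,15,8,3,9,6,3,7)
  step pc=1: slti  $3, $7, 8  regs=(0,15,8,1,9,6,3,7)
  step pc=2: ori   $5, $5, 3  regs=(0,15,8,1,9,7,3,7)
  step pc=3: beq  $1, $5, L9  cond=F  regs=(0,15,8,1,9,7,3,7)
  step pc=4: add  $6, $4, $7  regs=(0,15,8,1,9,7,16,7)
  step pc=5: slti  $5, $3, 12  regs=(0,15,8,1,9,1,16,7)
  step pc=6: bne  $3, $6, L12  cond=T  regs=(0,15,8,1,9,1,16,7)
  step pc=7: or   $0, $7, $1  regs=(0,15,8,1,9,1,16,7)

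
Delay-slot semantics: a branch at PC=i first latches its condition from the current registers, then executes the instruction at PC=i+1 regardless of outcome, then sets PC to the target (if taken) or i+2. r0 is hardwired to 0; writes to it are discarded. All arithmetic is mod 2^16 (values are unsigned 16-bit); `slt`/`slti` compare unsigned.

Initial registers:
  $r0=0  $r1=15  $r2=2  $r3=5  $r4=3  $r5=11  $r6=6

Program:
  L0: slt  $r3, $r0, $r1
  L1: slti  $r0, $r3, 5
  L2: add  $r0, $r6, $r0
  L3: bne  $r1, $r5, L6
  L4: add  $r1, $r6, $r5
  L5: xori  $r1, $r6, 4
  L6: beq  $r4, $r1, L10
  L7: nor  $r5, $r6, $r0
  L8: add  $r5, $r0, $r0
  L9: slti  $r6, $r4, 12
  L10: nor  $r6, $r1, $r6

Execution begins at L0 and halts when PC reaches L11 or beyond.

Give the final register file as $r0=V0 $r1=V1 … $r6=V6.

#0 slt  $r3, $r0, $r1 ; 0/15/2/1/3/11/6
#1 slti  $r0, $r3, 5 ; 0/15/2/1/3/11/6
#2 add  $r0, $r6, $r0 ; 0/15/2/1/3/11/6
#3 bne  $r1, $r5, L6 ; 0/15/2/1/3/11/6 ; →target
#4 add  $r1, $r6, $r5 ; 0/17/2/1/3/11/6
#6 beq  $r4, $r1, L10 ; 0/17/2/1/3/11/6 ; →fallthru
#7 nor  $r5, $r6, $r0 ; 0/17/2/1/3/65529/6
#8 add  $r5, $r0, $r0 ; 0/17/2/1/3/0/6
#9 slti  $r6, $r4, 12 ; 0/17/2/1/3/0/1
#10 nor  $r6, $r1, $r6 ; 0/17/2/1/3/0/65518

$r0=0 $r1=17 $r2=2 $r3=1 $r4=3 $r5=0 $r6=65518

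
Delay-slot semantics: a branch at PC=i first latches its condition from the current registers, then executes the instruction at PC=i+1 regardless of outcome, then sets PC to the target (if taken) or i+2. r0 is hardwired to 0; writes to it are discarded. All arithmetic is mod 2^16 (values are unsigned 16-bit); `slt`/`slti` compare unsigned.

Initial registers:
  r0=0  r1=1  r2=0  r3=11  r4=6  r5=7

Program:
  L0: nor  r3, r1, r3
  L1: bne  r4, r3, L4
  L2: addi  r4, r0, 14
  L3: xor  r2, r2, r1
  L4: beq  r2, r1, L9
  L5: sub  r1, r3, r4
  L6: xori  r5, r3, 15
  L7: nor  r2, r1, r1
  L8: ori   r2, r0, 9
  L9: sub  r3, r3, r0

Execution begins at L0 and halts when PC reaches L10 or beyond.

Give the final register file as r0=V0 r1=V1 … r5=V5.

[0] nor  r3, r1, r3  →  {r0:0, r1:1, r2:0, r3:65524, r4:6, r5:7}
[1] bne  r4, r3, L4  →  {r0:0, r1:1, r2:0, r3:65524, r4:6, r5:7}  ⟨branch taken⟩
[2] addi  r4, r0, 14  →  {r0:0, r1:1, r2:0, r3:65524, r4:14, r5:7}
[4] beq  r2, r1, L9  →  {r0:0, r1:1, r2:0, r3:65524, r4:14, r5:7}  ⟨branch fallthrough⟩
[5] sub  r1, r3, r4  →  {r0:0, r1:65510, r2:0, r3:65524, r4:14, r5:7}
[6] xori  r5, r3, 15  →  {r0:0, r1:65510, r2:0, r3:65524, r4:14, r5:65531}
[7] nor  r2, r1, r1  →  {r0:0, r1:65510, r2:25, r3:65524, r4:14, r5:65531}
[8] ori   r2, r0, 9  →  {r0:0, r1:65510, r2:9, r3:65524, r4:14, r5:65531}
[9] sub  r3, r3, r0  →  {r0:0, r1:65510, r2:9, r3:65524, r4:14, r5:65531}

r0=0 r1=65510 r2=9 r3=65524 r4=14 r5=65531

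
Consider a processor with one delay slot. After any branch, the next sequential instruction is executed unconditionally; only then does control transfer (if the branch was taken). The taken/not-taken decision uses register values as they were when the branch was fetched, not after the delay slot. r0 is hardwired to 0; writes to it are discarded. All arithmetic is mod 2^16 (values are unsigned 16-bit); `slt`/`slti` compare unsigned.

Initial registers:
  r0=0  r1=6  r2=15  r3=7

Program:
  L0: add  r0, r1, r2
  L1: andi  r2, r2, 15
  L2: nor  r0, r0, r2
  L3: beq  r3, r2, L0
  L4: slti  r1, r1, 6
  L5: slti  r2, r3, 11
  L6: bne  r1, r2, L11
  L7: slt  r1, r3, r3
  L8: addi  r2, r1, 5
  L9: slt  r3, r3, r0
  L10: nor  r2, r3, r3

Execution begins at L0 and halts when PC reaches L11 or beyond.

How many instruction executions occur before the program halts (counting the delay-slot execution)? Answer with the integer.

8

PC=0  add  r0, r1, r2        | r0=0 r1=6 r2=15 r3=7
PC=1  andi  r2, r2, 15       | r0=0 r1=6 r2=15 r3=7
PC=2  nor  r0, r0, r2        | r0=0 r1=6 r2=15 r3=7
PC=3  beq  r3, r2, L0        | r0=0 r1=6 r2=15 r3=7  [not taken]
PC=4  slti  r1, r1, 6        | r0=0 r1=0 r2=15 r3=7
PC=5  slti  r2, r3, 11       | r0=0 r1=0 r2=1 r3=7
PC=6  bne  r1, r2, L11       | r0=0 r1=0 r2=1 r3=7  [TAKEN]
PC=7  slt  r1, r3, r3        | r0=0 r1=0 r2=1 r3=7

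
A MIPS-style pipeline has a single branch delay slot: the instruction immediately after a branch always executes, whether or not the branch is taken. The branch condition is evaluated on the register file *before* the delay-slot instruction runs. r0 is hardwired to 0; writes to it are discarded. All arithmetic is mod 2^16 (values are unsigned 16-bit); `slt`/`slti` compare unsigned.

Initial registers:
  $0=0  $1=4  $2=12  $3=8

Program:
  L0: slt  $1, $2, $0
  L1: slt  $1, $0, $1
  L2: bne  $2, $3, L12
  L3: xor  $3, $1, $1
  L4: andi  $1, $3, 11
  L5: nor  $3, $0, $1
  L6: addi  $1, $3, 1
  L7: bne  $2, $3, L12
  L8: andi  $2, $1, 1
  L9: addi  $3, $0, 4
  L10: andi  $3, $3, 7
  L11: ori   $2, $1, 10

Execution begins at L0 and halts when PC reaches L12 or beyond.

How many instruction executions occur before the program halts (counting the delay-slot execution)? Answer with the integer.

4

[0] slt  $1, $2, $0  →  {$0:0, $1:0, $2:12, $3:8}
[1] slt  $1, $0, $1  →  {$0:0, $1:0, $2:12, $3:8}
[2] bne  $2, $3, L12  →  {$0:0, $1:0, $2:12, $3:8}  ⟨branch taken⟩
[3] xor  $3, $1, $1  →  {$0:0, $1:0, $2:12, $3:0}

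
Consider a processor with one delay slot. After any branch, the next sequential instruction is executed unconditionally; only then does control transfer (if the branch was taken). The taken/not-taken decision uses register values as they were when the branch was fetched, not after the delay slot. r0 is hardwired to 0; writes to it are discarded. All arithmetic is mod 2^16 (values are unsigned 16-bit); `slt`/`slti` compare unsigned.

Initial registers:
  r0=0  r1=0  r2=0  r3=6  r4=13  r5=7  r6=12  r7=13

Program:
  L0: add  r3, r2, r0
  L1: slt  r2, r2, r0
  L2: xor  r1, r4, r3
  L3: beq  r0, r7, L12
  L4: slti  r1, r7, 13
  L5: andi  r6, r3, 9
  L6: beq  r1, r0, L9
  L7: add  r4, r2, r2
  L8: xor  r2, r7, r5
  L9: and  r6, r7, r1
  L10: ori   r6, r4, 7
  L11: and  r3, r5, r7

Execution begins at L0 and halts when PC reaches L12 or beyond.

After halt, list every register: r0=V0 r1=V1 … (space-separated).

PC=0  add  r3, r2, r0        | r0=0 r1=0 r2=0 r3=0 r4=13 r5=7 r6=12 r7=13
PC=1  slt  r2, r2, r0        | r0=0 r1=0 r2=0 r3=0 r4=13 r5=7 r6=12 r7=13
PC=2  xor  r1, r4, r3        | r0=0 r1=13 r2=0 r3=0 r4=13 r5=7 r6=12 r7=13
PC=3  beq  r0, r7, L12       | r0=0 r1=13 r2=0 r3=0 r4=13 r5=7 r6=12 r7=13  [not taken]
PC=4  slti  r1, r7, 13       | r0=0 r1=0 r2=0 r3=0 r4=13 r5=7 r6=12 r7=13
PC=5  andi  r6, r3, 9        | r0=0 r1=0 r2=0 r3=0 r4=13 r5=7 r6=0 r7=13
PC=6  beq  r1, r0, L9        | r0=0 r1=0 r2=0 r3=0 r4=13 r5=7 r6=0 r7=13  [TAKEN]
PC=7  add  r4, r2, r2        | r0=0 r1=0 r2=0 r3=0 r4=0 r5=7 r6=0 r7=13
PC=9  and  r6, r7, r1        | r0=0 r1=0 r2=0 r3=0 r4=0 r5=7 r6=0 r7=13
PC=10 ori   r6, r4, 7        | r0=0 r1=0 r2=0 r3=0 r4=0 r5=7 r6=7 r7=13
PC=11 and  r3, r5, r7        | r0=0 r1=0 r2=0 r3=5 r4=0 r5=7 r6=7 r7=13

r0=0 r1=0 r2=0 r3=5 r4=0 r5=7 r6=7 r7=13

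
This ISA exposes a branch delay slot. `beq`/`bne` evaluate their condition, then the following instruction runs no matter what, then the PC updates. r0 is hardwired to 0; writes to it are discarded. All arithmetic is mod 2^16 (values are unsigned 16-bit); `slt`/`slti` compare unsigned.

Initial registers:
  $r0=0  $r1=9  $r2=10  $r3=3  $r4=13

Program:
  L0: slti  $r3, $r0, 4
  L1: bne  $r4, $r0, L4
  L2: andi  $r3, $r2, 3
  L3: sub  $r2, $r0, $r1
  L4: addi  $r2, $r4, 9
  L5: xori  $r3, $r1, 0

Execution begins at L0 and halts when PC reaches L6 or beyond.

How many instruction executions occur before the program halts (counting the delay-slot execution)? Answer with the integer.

5

[0] slti  $r3, $r0, 4  →  {$r0:0, $r1:9, $r2:10, $r3:1, $r4:13}
[1] bne  $r4, $r0, L4  →  {$r0:0, $r1:9, $r2:10, $r3:1, $r4:13}  ⟨branch taken⟩
[2] andi  $r3, $r2, 3  →  {$r0:0, $r1:9, $r2:10, $r3:2, $r4:13}
[4] addi  $r2, $r4, 9  →  {$r0:0, $r1:9, $r2:22, $r3:2, $r4:13}
[5] xori  $r3, $r1, 0  →  {$r0:0, $r1:9, $r2:22, $r3:9, $r4:13}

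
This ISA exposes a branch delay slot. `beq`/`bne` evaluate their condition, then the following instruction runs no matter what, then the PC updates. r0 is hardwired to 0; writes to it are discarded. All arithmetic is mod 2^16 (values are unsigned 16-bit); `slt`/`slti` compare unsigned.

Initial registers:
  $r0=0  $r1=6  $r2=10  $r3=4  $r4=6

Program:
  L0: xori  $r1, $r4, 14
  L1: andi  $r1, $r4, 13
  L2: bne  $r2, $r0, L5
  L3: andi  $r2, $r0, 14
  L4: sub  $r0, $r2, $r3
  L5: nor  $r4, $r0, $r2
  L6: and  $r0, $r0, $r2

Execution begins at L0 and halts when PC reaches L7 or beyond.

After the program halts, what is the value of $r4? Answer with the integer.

65535

PC=0  xori  $r1, $r4, 14     | $r0=0 $r1=8 $r2=10 $r3=4 $r4=6
PC=1  andi  $r1, $r4, 13     | $r0=0 $r1=4 $r2=10 $r3=4 $r4=6
PC=2  bne  $r2, $r0, L5      | $r0=0 $r1=4 $r2=10 $r3=4 $r4=6  [TAKEN]
PC=3  andi  $r2, $r0, 14     | $r0=0 $r1=4 $r2=0 $r3=4 $r4=6
PC=5  nor  $r4, $r0, $r2     | $r0=0 $r1=4 $r2=0 $r3=4 $r4=65535
PC=6  and  $r0, $r0, $r2     | $r0=0 $r1=4 $r2=0 $r3=4 $r4=65535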